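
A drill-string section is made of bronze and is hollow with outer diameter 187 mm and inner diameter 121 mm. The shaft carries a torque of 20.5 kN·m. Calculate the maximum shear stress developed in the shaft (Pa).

1.94e7 Pa

J = π(d_o⁴ − d_i⁴)/32 = π(0.187⁴ − 0.121⁴)/32 = 9.901×10^-5 m⁴.
τ_max = T·r/J = 20500 × 0.0935 / 9.901×10^-5 = 1.936×10^7 Pa.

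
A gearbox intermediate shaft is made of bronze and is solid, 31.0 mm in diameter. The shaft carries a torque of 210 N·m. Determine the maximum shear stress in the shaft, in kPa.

35900 kPa

J = πd⁴/32 = π(0.0310)⁴/32 = 9.067×10^-8 m⁴.
τ_max = T·r/J = 210.0 × 0.0155 / 9.067×10^-8 = 3.590×10^7 Pa.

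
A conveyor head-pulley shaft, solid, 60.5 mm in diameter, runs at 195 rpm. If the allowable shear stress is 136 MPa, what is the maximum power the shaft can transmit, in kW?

J = πd⁴/32 = π(0.0605)⁴/32 = 1.315×10^-6 m⁴.
T_max = τ_allow·J/r = 1.36×10^8 × 1.315×10^-6 / 0.0302 = 5913 N·m.
ω = 2π·195/60 = 20.42 rad/s, so P_max = T_max·ω = 1.208×10^5 W.

121 kW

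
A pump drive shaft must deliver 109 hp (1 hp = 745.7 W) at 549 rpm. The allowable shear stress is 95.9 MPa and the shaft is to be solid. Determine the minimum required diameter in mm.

ω = 2π·549/60 = 57.49 rad/s, so T = P/ω = 109×745.7 / 57.49 = 1414 N·m.
For a solid shaft τ_max = 16T/(πd³), so d = (16T/(π τ_allow))^(1/3) = (16·1414/(π·9.59×10^7))^(1/3) = 0.04219 m.

42.2 mm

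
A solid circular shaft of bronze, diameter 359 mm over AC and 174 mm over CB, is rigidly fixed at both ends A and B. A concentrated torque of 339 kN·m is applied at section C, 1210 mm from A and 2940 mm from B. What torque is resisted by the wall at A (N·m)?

331000 N·m

Compatibility: T_A·a/J_AC = T_B·b/J_CB with T_A + T_B = T₀.
J_AC = 1.63×10^-3 m⁴, J_CB = 9.00×10^-5 m⁴, so T_A = T₀·(J_AC/a)/((J_AC/a)+(J_CB/b)) = 331500 N·m, T_B = 7528 N·m.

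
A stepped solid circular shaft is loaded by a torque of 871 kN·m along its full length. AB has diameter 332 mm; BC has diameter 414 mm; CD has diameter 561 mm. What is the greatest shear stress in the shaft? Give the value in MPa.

Under the same torque, τ_max = 16T/(πd³) is largest where d is smallest — segment AB (d = 332 mm).
τ_max = 16·871000/(π·(0.332)³) = 1.212×10^8 Pa.

121 MPa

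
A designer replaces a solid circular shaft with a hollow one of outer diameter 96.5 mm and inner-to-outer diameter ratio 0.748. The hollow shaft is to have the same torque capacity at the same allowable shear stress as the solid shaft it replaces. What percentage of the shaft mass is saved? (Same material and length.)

Equal τ_max and T ⇒ the solid shaft needs d_s³ = d_o³(1−k⁴), so d_s = 96.5·(1−0.748⁴)^(1/3) = 85.15 mm.
Area ratio A_h/A_s = d_o²(1−k²)/d_s² = (1−k²)/(1−k⁴)^(2/3) = 0.5658.
Mass saving = 1 − 0.5658 = 43.4 %.

43.4 %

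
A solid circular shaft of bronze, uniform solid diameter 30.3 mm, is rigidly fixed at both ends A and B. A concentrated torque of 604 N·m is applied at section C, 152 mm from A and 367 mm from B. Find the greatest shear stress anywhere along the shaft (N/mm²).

With uniform GJ and both ends fixed, compatibility θ_AC = θ_CB gives T_A·a = T_B·b, together with T_A + T_B = T₀.
T_A = T₀·b/(a+b) = 604.0·367/519.0 = 427.1 N·m; T_B = 176.9 N·m.
τ in each portion: τ_AC = 7.82×10^7 Pa, τ_CB = 3.24×10^7 Pa; maximum is in AC.
τ_max = T_AC·r/J = 427.1·0.0152/8.28×10^-8 = 7.819×10^7 Pa.

78.2 N/mm²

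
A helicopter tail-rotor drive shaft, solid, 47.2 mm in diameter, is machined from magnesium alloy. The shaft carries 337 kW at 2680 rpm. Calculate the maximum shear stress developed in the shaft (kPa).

58200 kPa

ω = 2π·2680/60 = 280.6 rad/s, so T = P/ω = 337×10³ / 280.6 = 1201 N·m.
J = πd⁴/32 = π(0.0472)⁴/32 = 4.873×10^-7 m⁴.
τ_max = T·r/J = 1201 × 0.0236 / 4.873×10^-7 = 5.816×10^7 Pa.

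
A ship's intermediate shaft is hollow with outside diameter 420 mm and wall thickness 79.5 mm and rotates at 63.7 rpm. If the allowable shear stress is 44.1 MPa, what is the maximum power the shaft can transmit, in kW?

3640 kW

J = π(d_o⁴ − d_i⁴)/32 = π(0.420⁴ − 0.261⁴)/32 = 2.599×10^-3 m⁴.
T_max = τ_allow·J/r = 4.41×10^7 × 2.599×10^-3 / 0.210 = 545900 N·m.
ω = 2π·63.7/60 = 6.671 rad/s, so P_max = T_max·ω = 3.641×10^6 W.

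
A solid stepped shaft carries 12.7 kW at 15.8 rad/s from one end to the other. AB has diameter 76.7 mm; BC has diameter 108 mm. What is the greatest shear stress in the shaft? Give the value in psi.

1320 psi

ω = 15.8 rad/s, so T = P/ω = 12.7×10³ / 15.80 = 803.8 N·m.
Under the same torque, τ_max = 16T/(πd³) is largest where d is smallest — segment AB (d = 76.7 mm).
τ_max = 16·803.8/(π·(0.0767)³) = 9.073×10^6 Pa.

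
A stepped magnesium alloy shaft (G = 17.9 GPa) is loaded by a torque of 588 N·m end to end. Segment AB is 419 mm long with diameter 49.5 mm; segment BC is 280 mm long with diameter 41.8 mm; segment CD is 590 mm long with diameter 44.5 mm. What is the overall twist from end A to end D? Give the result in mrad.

104 mrad

J_AB = π(0.0495)⁴/32 = 5.89×10^-7 m⁴; J_BC = π(0.0418)⁴/32 = 3.00×10^-7 m⁴; J_CD = π(0.0445)⁴/32 = 3.85×10^-7 m⁴.
θ = (T/G)·Σ L_i/J_i = (588.0/17.9×10⁹)·(0.419/5.89×10^-7 + 0.280/3.00×10^-7 + 0.590/3.85×10^-7) = 0.1044 rad.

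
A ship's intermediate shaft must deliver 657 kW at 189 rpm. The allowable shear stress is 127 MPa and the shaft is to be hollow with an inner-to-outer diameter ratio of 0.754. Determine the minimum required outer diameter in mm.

ω = 2π·189/60 = 19.79 rad/s, so T = P/ω = 657×10³ / 19.79 = 33200 N·m.
For a hollow shaft with d_i/d_o = 0.754: τ_max = 16T/(π d_o³ (1−k⁴)), so d_o = [16T/(π τ_allow (1−k⁴))]^(1/3) = [16·33200/(π·1.27×10^8·0.6768)]^(1/3) = 0.1253 m.

125 mm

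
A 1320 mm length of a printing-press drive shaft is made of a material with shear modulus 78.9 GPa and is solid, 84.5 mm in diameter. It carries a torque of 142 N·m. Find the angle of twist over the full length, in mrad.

0.475 mrad

J = πd⁴/32 = π(0.0845)⁴/32 = 5.005×10^-6 m⁴.
θ = T·L/(G·J) = 142.0 × 1.32 / (78.9×10⁹ × 5.005×10^-6) = 4.746×10^-4 rad.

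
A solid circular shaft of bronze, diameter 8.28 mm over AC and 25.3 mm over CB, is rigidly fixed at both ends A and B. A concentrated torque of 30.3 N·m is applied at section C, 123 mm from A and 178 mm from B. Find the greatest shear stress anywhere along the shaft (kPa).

9370 kPa

Compatibility: T_A·a/J_AC = T_B·b/J_CB with T_A + T_B = T₀.
J_AC = 4.61×10^-10 m⁴, J_CB = 4.02×10^-8 m⁴, so T_A = T₀·(J_AC/a)/((J_AC/a)+(J_CB/b)) = 0.4948 N·m, T_B = 29.81 N·m.
τ in each portion: τ_AC = 4.44×10^6 Pa, τ_CB = 9.37×10^6 Pa; maximum is in CB.
τ_max = T_CB·r/J = 29.81·0.0126/4.02×10^-8 = 9.373×10^6 Pa.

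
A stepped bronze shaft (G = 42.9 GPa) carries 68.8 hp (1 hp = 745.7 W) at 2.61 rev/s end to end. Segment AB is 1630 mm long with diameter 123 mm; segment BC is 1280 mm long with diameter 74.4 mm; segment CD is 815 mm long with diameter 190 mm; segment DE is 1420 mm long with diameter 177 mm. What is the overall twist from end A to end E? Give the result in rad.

ω = 2π·2.61 = 16.40 rad/s, so T = P/ω = 68.8×745.7 / 16.40 = 3128 N·m.
J_AB = π(0.123)⁴/32 = 2.25×10^-5 m⁴; J_BC = π(0.0744)⁴/32 = 3.01×10^-6 m⁴; J_CD = π(0.190)⁴/32 = 1.28×10^-4 m⁴; J_DE = π(0.177)⁴/32 = 9.64×10^-5 m⁴.
θ = (T/G)·Σ L_i/J_i = (3128/42.9×10⁹)·(1.63/2.25×10^-5 + 1.28/3.01×10^-6 + 0.815/1.28×10^-4 + 1.42/9.64×10^-5) = 0.03786 rad.

0.0379 rad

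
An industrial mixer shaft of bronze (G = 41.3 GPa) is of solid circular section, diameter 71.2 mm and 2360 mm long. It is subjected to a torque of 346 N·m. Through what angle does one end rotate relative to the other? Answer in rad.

0.00784 rad

J = πd⁴/32 = π(0.0712)⁴/32 = 2.523×10^-6 m⁴.
θ = T·L/(G·J) = 346.0 × 2.36 / (41.3×10⁹ × 2.523×10^-6) = 7.836×10^-3 rad.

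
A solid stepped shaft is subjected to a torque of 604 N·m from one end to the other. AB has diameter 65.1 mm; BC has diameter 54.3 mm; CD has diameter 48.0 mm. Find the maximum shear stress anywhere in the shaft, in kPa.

Under the same torque, τ_max = 16T/(πd³) is largest where d is smallest — segment CD (d = 48.0 mm).
τ_max = 16·604.0/(π·(0.0480)³) = 2.782×10^7 Pa.

27800 kPa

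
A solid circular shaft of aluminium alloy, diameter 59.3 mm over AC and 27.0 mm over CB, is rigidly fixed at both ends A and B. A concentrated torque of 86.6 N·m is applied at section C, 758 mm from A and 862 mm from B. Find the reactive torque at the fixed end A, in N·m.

Compatibility: T_A·a/J_AC = T_B·b/J_CB with T_A + T_B = T₀.
J_AC = 1.21×10^-6 m⁴, J_CB = 5.22×10^-8 m⁴, so T_A = T₀·(J_AC/a)/((J_AC/a)+(J_CB/b)) = 83.45 N·m, T_B = 3.154 N·m.

83.4 N·m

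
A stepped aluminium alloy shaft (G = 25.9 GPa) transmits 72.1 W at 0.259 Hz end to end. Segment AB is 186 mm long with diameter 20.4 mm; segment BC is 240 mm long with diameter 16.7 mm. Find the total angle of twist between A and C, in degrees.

ω = 2π·0.259 = 1.627 rad/s, so T = P/ω = 72.1 / 1.627 = 44.31 N·m.
J_AB = π(0.0204)⁴/32 = 1.70×10^-8 m⁴; J_BC = π(0.0167)⁴/32 = 7.64×10^-9 m⁴.
θ = (T/G)·Σ L_i/J_i = (44.31/25.9×10⁹)·(0.186/1.70×10^-8 + 0.240/7.64×10^-9) = 0.07248 rad.

4.15°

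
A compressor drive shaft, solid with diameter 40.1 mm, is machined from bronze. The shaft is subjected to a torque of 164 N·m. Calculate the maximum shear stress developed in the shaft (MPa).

13.0 MPa

J = πd⁴/32 = π(0.0401)⁴/32 = 2.539×10^-7 m⁴.
τ_max = T·r/J = 164.0 × 0.0201 / 2.539×10^-7 = 1.295×10^7 Pa.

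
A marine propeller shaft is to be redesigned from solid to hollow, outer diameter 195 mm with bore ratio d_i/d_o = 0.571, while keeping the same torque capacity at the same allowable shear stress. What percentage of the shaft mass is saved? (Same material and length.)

Equal τ_max and T ⇒ the solid shaft needs d_s³ = d_o³(1−k⁴), so d_s = 195·(1−0.571⁴)^(1/3) = 187.8 mm.
Area ratio A_h/A_s = d_o²(1−k²)/d_s² = (1−k²)/(1−k⁴)^(2/3) = 0.7264.
Mass saving = 1 − 0.7264 = 27.4 %.

27.4 %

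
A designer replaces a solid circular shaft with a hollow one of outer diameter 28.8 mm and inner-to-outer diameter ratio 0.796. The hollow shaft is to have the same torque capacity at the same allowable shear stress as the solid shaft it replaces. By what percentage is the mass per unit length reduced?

48.4 %

Equal τ_max and T ⇒ the solid shaft needs d_s³ = d_o³(1−k⁴), so d_s = 28.8·(1−0.796⁴)^(1/3) = 24.27 mm.
Area ratio A_h/A_s = d_o²(1−k²)/d_s² = (1−k²)/(1−k⁴)^(2/3) = 0.5159.
Mass saving = 1 − 0.5159 = 48.4 %.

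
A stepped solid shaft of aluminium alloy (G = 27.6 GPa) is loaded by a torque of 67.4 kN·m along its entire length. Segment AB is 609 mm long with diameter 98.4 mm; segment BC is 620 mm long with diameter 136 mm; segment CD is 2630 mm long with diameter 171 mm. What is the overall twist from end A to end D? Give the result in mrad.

283 mrad

J_AB = π(0.0984)⁴/32 = 9.20×10^-6 m⁴; J_BC = π(0.136)⁴/32 = 3.36×10^-5 m⁴; J_CD = π(0.171)⁴/32 = 8.39×10^-5 m⁴.
θ = (T/G)·Σ L_i/J_i = (67400/27.6×10⁹)·(0.609/9.20×10^-6 + 0.620/3.36×10^-5 + 2.63/8.39×10^-5) = 0.2832 rad.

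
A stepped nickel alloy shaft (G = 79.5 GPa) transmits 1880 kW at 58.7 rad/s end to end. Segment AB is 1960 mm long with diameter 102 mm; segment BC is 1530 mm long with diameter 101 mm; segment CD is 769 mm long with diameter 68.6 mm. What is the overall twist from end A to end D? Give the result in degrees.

15.9°

ω = 58.7 rad/s, so T = P/ω = 1880×10³ / 58.70 = 32030 N·m.
J_AB = π(0.102)⁴/32 = 1.06×10^-5 m⁴; J_BC = π(0.101)⁴/32 = 1.02×10^-5 m⁴; J_CD = π(0.0686)⁴/32 = 2.17×10^-6 m⁴.
θ = (T/G)·Σ L_i/J_i = (32030/79.5×10⁹)·(1.96/1.06×10^-5 + 1.53/1.02×10^-5 + 0.769/2.17×10^-6) = 0.2771 rad.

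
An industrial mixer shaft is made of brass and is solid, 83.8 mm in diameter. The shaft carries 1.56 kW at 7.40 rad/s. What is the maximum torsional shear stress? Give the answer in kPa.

ω = 7.40 rad/s, so T = P/ω = 1.56×10³ / 7.400 = 210.8 N·m.
J = πd⁴/32 = π(0.0838)⁴/32 = 4.841×10^-6 m⁴.
τ_max = T·r/J = 210.8 × 0.0419 / 4.841×10^-6 = 1.824×10^6 Pa.

1820 kPa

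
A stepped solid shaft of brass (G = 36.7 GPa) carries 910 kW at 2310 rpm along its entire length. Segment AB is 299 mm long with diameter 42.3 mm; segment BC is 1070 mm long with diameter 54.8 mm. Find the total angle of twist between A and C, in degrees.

12.7°

ω = 2π·2310/60 = 241.9 rad/s, so T = P/ω = 910×10³ / 241.9 = 3762 N·m.
J_AB = π(0.0423)⁴/32 = 3.14×10^-7 m⁴; J_BC = π(0.0548)⁴/32 = 8.85×10^-7 m⁴.
θ = (T/G)·Σ L_i/J_i = (3762/36.7×10⁹)·(0.299/3.14×10^-7 + 1.07/8.85×10^-7) = 0.2214 rad.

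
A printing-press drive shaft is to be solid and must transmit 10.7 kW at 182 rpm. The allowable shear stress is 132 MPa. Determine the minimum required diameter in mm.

27.9 mm

ω = 2π·182/60 = 19.06 rad/s, so T = P/ω = 10.7×10³ / 19.06 = 561.4 N·m.
For a solid shaft τ_max = 16T/(πd³), so d = (16T/(π τ_allow))^(1/3) = (16·561.4/(π·1.32×10^8))^(1/3) = 0.02788 m.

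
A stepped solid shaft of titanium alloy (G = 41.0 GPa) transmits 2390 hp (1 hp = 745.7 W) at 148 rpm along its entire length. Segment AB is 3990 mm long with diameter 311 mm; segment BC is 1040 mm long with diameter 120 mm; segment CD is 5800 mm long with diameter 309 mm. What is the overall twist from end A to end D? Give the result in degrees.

9.95°

ω = 2π·148/60 = 15.50 rad/s, so T = P/ω = 2390×745.7 / 15.50 = 115000 N·m.
J_AB = π(0.311)⁴/32 = 9.18×10^-4 m⁴; J_BC = π(0.120)⁴/32 = 2.04×10^-5 m⁴; J_CD = π(0.309)⁴/32 = 8.95×10^-4 m⁴.
θ = (T/G)·Σ L_i/J_i = (115000/41.0×10⁹)·(3.99/9.18×10^-4 + 1.04/2.04×10^-5 + 5.80/8.95×10^-4) = 0.1736 rad.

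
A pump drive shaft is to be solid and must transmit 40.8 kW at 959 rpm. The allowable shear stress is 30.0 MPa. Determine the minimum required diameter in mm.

41.0 mm

ω = 2π·959/60 = 100.4 rad/s, so T = P/ω = 40.8×10³ / 100.4 = 406.3 N·m.
For a solid shaft τ_max = 16T/(πd³), so d = (16T/(π τ_allow))^(1/3) = (16·406.3/(π·3.00×10^7))^(1/3) = 0.04101 m.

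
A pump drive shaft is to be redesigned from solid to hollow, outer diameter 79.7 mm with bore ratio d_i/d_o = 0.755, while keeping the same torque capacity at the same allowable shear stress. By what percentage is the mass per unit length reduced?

44.1 %

Equal τ_max and T ⇒ the solid shaft needs d_s³ = d_o³(1−k⁴), so d_s = 79.7·(1−0.755⁴)^(1/3) = 69.92 mm.
Area ratio A_h/A_s = d_o²(1−k²)/d_s² = (1−k²)/(1−k⁴)^(2/3) = 0.5587.
Mass saving = 1 − 0.5587 = 44.1 %.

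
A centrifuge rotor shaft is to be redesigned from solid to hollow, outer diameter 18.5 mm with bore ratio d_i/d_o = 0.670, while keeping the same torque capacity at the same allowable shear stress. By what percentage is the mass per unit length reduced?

Equal τ_max and T ⇒ the solid shaft needs d_s³ = d_o³(1−k⁴), so d_s = 18.5·(1−0.670⁴)^(1/3) = 17.16 mm.
Area ratio A_h/A_s = d_o²(1−k²)/d_s² = (1−k²)/(1−k⁴)^(2/3) = 0.6403.
Mass saving = 1 − 0.6403 = 36.0 %.

36.0 %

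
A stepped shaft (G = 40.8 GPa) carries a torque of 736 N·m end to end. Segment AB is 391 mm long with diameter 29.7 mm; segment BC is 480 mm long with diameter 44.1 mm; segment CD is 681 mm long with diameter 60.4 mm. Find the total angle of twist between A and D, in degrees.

7.17°

J_AB = π(0.0297)⁴/32 = 7.64×10^-8 m⁴; J_BC = π(0.0441)⁴/32 = 3.71×10^-7 m⁴; J_CD = π(0.0604)⁴/32 = 1.31×10^-6 m⁴.
θ = (T/G)·Σ L_i/J_i = (736.0/40.8×10⁹)·(0.391/7.64×10^-8 + 0.480/3.71×10^-7 + 0.681/1.31×10^-6) = 0.1251 rad.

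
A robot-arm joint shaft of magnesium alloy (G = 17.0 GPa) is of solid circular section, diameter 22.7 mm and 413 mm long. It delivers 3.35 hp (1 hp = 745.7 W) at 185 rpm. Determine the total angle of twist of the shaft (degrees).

6.89°

ω = 2π·185/60 = 19.37 rad/s, so T = P/ω = 3.35×745.7 / 19.37 = 128.9 N·m.
J = πd⁴/32 = π(0.0227)⁴/32 = 2.607×10^-8 m⁴.
θ = T·L/(G·J) = 128.9 × 0.413 / (17.0×10⁹ × 2.607×10^-8) = 0.1202 rad.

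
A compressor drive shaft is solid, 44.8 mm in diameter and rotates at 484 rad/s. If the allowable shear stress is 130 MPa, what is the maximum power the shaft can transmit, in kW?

J = πd⁴/32 = π(0.0448)⁴/32 = 3.955×10^-7 m⁴.
T_max = τ_allow·J/r = 1.30×10^8 × 3.955×10^-7 / 0.0224 = 2295 N·m.
ω = 484 rad/s, so P_max = T_max·ω = 1.111×10^6 W.

1110 kW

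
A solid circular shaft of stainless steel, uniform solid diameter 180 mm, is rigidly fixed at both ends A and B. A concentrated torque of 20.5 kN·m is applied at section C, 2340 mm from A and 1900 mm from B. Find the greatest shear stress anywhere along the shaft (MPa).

9.88 MPa

With uniform GJ and both ends fixed, compatibility θ_AC = θ_CB gives T_A·a = T_B·b, together with T_A + T_B = T₀.
T_A = T₀·b/(a+b) = 20500·1900/4240 = 9186 N·m; T_B = 11310 N·m.
τ in each portion: τ_AC = 8.02×10^6 Pa, τ_CB = 9.88×10^6 Pa; maximum is in CB.
τ_max = T_CB·r/J = 11310·0.0900/1.03×10^-4 = 9.880×10^6 Pa.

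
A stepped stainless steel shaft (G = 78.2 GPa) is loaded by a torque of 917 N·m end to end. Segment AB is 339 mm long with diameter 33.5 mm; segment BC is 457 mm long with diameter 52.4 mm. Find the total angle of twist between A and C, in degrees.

2.26°

J_AB = π(0.0335)⁴/32 = 1.24×10^-7 m⁴; J_BC = π(0.0524)⁴/32 = 7.40×10^-7 m⁴.
θ = (T/G)·Σ L_i/J_i = (917.0/78.2×10⁹)·(0.339/1.24×10^-7 + 0.457/7.40×10^-7) = 0.03939 rad.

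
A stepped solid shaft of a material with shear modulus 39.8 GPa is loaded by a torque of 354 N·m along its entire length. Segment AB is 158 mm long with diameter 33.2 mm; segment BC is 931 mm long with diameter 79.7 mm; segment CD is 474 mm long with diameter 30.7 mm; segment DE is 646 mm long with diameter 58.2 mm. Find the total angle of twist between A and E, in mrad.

67.3 mrad

J_AB = π(0.0332)⁴/32 = 1.19×10^-7 m⁴; J_BC = π(0.0797)⁴/32 = 3.96×10^-6 m⁴; J_CD = π(0.0307)⁴/32 = 8.72×10^-8 m⁴; J_DE = π(0.0582)⁴/32 = 1.13×10^-6 m⁴.
θ = (T/G)·Σ L_i/J_i = (354.0/39.8×10⁹)·(0.158/1.19×10^-7 + 0.931/3.96×10^-6 + 0.474/8.72×10^-8 + 0.646/1.13×10^-6) = 0.06732 rad.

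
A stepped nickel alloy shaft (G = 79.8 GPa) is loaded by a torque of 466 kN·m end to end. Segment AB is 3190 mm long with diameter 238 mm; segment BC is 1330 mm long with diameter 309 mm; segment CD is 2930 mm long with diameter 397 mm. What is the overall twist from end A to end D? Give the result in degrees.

J_AB = π(0.238)⁴/32 = 3.15×10^-4 m⁴; J_BC = π(0.309)⁴/32 = 8.95×10^-4 m⁴; J_CD = π(0.397)⁴/32 = 2.44×10^-3 m⁴.
θ = (T/G)·Σ L_i/J_i = (466000/79.8×10⁹)·(3.19/3.15×10^-4 + 1.33/8.95×10^-4 + 2.93/2.44×10^-3) = 0.07483 rad.

4.29°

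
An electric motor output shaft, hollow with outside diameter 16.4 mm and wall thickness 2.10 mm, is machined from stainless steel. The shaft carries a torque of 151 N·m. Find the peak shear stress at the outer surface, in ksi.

J = π(d_o⁴ − d_i⁴)/32 = π(0.0164⁴ − 0.0122⁴)/32 = 4.927×10^-9 m⁴.
τ_max = T·r/J = 151.0 × 0.00820 / 4.927×10^-9 = 2.513×10^8 Pa.

36.4 ksi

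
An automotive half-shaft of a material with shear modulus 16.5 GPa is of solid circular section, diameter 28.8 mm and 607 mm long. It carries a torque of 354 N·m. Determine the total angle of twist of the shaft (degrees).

11.0°

J = πd⁴/32 = π(0.0288)⁴/32 = 6.754×10^-8 m⁴.
θ = T·L/(G·J) = 354.0 × 0.607 / (16.5×10⁹ × 6.754×10^-8) = 0.1928 rad.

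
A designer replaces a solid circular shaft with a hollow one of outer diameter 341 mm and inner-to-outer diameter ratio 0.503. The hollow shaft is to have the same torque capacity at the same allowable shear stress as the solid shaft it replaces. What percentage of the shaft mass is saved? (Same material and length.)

21.9 %

Equal τ_max and T ⇒ the solid shaft needs d_s³ = d_o³(1−k⁴), so d_s = 341·(1−0.503⁴)^(1/3) = 333.6 mm.
Area ratio A_h/A_s = d_o²(1−k²)/d_s² = (1−k²)/(1−k⁴)^(2/3) = 0.7807.
Mass saving = 1 − 0.7807 = 21.9 %.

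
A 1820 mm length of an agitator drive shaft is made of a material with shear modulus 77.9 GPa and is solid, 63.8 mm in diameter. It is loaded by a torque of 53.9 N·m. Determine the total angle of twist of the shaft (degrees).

J = πd⁴/32 = π(0.0638)⁴/32 = 1.627×10^-6 m⁴.
θ = T·L/(G·J) = 53.90 × 1.82 / (77.9×10⁹ × 1.627×10^-6) = 7.742×10^-4 rad.

0.0444°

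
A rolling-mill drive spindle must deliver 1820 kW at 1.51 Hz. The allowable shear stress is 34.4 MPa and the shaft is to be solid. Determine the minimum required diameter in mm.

305 mm

ω = 2π·1.51 = 9.488 rad/s, so T = P/ω = 1820×10³ / 9.488 = 191800 N·m.
For a solid shaft τ_max = 16T/(πd³), so d = (16T/(π τ_allow))^(1/3) = (16·191800/(π·3.44×10^7))^(1/3) = 0.3051 m.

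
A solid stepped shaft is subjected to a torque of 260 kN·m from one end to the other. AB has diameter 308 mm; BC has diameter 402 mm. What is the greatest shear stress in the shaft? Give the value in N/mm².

45.3 N/mm²

Under the same torque, τ_max = 16T/(πd³) is largest where d is smallest — segment AB (d = 308 mm).
τ_max = 16·260000/(π·(0.308)³) = 4.532×10^7 Pa.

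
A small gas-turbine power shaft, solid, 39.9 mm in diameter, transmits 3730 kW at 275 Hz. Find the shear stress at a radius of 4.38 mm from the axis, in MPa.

38.0 MPa

ω = 2π·275 = 1728 rad/s, so T = P/ω = 3730×10³ / 1728 = 2159 N·m.
J = πd⁴/32 = π(0.0399)⁴/32 = 2.488×10^-7 m⁴.
Shear stress varies linearly with radius: τ = T·r/J = 2159 × 0.00438 / 2.488×10^-7 = 3.800×10^7 Pa.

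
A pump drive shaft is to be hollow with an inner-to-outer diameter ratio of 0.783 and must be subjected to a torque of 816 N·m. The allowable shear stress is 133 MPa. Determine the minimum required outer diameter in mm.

For a hollow shaft with d_i/d_o = 0.783: τ_max = 16T/(π d_o³ (1−k⁴)), so d_o = [16T/(π τ_allow (1−k⁴))]^(1/3) = [16·816.0/(π·1.33×10^8·0.6241)]^(1/3) = 0.03686 m.

36.9 mm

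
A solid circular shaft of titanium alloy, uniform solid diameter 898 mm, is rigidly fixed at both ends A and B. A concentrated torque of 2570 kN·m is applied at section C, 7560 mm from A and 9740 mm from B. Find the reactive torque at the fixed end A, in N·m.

1.45e6 N·m

With uniform GJ and both ends fixed, compatibility θ_AC = θ_CB gives T_A·a = T_B·b, together with T_A + T_B = T₀.
T_A = T₀·b/(a+b) = 2.570e6·9740/17300 = 1.447e6 N·m; T_B = 1.123e6 N·m.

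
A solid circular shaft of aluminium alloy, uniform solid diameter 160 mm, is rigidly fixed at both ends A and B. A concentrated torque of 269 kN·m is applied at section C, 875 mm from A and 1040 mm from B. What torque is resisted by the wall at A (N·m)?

146000 N·m

With uniform GJ and both ends fixed, compatibility θ_AC = θ_CB gives T_A·a = T_B·b, together with T_A + T_B = T₀.
T_A = T₀·b/(a+b) = 269000·1040/1915 = 146100 N·m; T_B = 122900 N·m.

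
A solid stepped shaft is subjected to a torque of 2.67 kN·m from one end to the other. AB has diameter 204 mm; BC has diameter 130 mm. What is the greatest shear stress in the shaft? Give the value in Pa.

6.19e6 Pa

Under the same torque, τ_max = 16T/(πd³) is largest where d is smallest — segment BC (d = 130 mm).
τ_max = 16·2670/(π·(0.130)³) = 6.189×10^6 Pa.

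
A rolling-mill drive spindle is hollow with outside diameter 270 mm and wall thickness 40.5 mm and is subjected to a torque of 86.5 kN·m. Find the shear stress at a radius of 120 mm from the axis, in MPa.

J = π(d_o⁴ − d_i⁴)/32 = π(0.270⁴ − 0.189⁴)/32 = 3.965×10^-4 m⁴.
Shear stress varies linearly with radius: τ = T·r/J = 86500 × 0.120 / 3.965×10^-4 = 2.618×10^7 Pa.

26.2 MPa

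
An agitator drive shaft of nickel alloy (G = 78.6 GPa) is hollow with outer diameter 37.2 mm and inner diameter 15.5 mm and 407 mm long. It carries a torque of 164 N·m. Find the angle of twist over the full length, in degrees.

0.267°

J = π(d_o⁴ − d_i⁴)/32 = π(0.0372⁴ − 0.0155⁴)/32 = 1.823×10^-7 m⁴.
θ = T·L/(G·J) = 164.0 × 0.407 / (78.6×10⁹ × 1.823×10^-7) = 4.657×10^-3 rad.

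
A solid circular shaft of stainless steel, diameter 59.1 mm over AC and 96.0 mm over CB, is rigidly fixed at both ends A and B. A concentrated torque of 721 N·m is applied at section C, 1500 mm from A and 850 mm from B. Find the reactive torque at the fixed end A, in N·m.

Compatibility: T_A·a/J_AC = T_B·b/J_CB with T_A + T_B = T₀.
J_AC = 1.20×10^-6 m⁴, J_CB = 8.34×10^-6 m⁴, so T_A = T₀·(J_AC/a)/((J_AC/a)+(J_CB/b)) = 54.27 N·m, T_B = 666.7 N·m.

54.3 N·m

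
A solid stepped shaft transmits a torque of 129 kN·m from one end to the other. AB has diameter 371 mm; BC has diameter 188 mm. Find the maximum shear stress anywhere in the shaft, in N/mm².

Under the same torque, τ_max = 16T/(πd³) is largest where d is smallest — segment BC (d = 188 mm).
τ_max = 16·129000/(π·(0.188)³) = 9.887×10^7 Pa.

98.9 N/mm²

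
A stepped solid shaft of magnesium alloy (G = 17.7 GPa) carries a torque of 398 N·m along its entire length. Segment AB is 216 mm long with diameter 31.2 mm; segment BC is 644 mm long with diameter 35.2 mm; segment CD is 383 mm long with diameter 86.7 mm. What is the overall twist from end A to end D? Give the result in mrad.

150 mrad

J_AB = π(0.0312)⁴/32 = 9.30×10^-8 m⁴; J_BC = π(0.0352)⁴/32 = 1.51×10^-7 m⁴; J_CD = π(0.0867)⁴/32 = 5.55×10^-6 m⁴.
θ = (T/G)·Σ L_i/J_i = (398.0/17.7×10⁹)·(0.216/9.30×10^-8 + 0.644/1.51×10^-7 + 0.383/5.55×10^-6) = 0.1498 rad.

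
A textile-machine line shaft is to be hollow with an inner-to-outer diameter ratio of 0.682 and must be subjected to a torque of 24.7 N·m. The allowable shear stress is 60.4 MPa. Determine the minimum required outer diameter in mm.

13.9 mm

For a hollow shaft with d_i/d_o = 0.682: τ_max = 16T/(π d_o³ (1−k⁴)), so d_o = [16T/(π τ_allow (1−k⁴))]^(1/3) = [16·24.70/(π·6.04×10^7·0.7837)]^(1/3) = 0.01385 m.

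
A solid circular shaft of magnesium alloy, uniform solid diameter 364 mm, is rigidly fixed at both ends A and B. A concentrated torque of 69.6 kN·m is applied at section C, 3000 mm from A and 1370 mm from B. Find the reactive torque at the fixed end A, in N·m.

21800 N·m

With uniform GJ and both ends fixed, compatibility θ_AC = θ_CB gives T_A·a = T_B·b, together with T_A + T_B = T₀.
T_A = T₀·b/(a+b) = 69600·1370/4370 = 21820 N·m; T_B = 47780 N·m.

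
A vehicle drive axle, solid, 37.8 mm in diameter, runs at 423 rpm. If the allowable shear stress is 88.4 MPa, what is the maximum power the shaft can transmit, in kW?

41.5 kW

J = πd⁴/32 = π(0.0378)⁴/32 = 2.004×10^-7 m⁴.
T_max = τ_allow·J/r = 8.84×10^7 × 2.004×10^-7 / 0.0189 = 937.5 N·m.
ω = 2π·423/60 = 44.30 rad/s, so P_max = T_max·ω = 4.153×10^4 W.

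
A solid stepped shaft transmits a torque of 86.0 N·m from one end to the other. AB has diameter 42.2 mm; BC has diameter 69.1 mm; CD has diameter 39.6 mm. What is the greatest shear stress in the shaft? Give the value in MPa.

7.05 MPa

Under the same torque, τ_max = 16T/(πd³) is largest where d is smallest — segment CD (d = 39.6 mm).
τ_max = 16·86.00/(π·(0.0396)³) = 7.053×10^6 Pa.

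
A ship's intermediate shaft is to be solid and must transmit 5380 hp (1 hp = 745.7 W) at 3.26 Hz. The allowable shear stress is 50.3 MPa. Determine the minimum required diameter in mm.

ω = 2π·3.26 = 20.48 rad/s, so T = P/ω = 5380×745.7 / 20.48 = 195900 N·m.
For a solid shaft τ_max = 16T/(πd³), so d = (16T/(π τ_allow))^(1/3) = (16·195900/(π·5.03×10^7))^(1/3) = 0.2707 m.

271 mm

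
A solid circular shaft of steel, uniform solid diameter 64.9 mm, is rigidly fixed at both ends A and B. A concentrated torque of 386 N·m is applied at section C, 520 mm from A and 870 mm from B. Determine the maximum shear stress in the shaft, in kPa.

With uniform GJ and both ends fixed, compatibility θ_AC = θ_CB gives T_A·a = T_B·b, together with T_A + T_B = T₀.
T_A = T₀·b/(a+b) = 386.0·870/1390 = 241.6 N·m; T_B = 144.4 N·m.
τ in each portion: τ_AC = 4.50×10^6 Pa, τ_CB = 2.69×10^6 Pa; maximum is in AC.
τ_max = T_AC·r/J = 241.6·0.0324/1.74×10^-6 = 4.501×10^6 Pa.

4500 kPa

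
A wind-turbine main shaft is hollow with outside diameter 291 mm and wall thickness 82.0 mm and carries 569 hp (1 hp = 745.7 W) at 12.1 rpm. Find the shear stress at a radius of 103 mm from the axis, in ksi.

ω = 2π·12.1/60 = 1.267 rad/s, so T = P/ω = 569×745.7 / 1.267 = 334900 N·m.
J = π(d_o⁴ − d_i⁴)/32 = π(0.291⁴ − 0.127⁴)/32 = 6.785×10^-4 m⁴.
Shear stress varies linearly with radius: τ = T·r/J = 334900 × 0.103 / 6.785×10^-4 = 5.084×10^7 Pa.

7.37 ksi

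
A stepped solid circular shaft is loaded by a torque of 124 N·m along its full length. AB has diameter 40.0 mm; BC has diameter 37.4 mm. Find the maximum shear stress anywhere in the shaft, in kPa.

Under the same torque, τ_max = 16T/(πd³) is largest where d is smallest — segment BC (d = 37.4 mm).
τ_max = 16·124.0/(π·(0.0374)³) = 1.207×10^7 Pa.

12100 kPa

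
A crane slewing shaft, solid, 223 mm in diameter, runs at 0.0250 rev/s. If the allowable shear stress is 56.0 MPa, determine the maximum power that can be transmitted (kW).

J = πd⁴/32 = π(0.223)⁴/32 = 2.428×10^-4 m⁴.
T_max = τ_allow·J/r = 5.60×10^7 × 2.428×10^-4 / 0.112 = 121900 N·m.
ω = 2π·0.0250 = 0.1571 rad/s, so P_max = T_max·ω = 1.915×10^4 W.

19.2 kW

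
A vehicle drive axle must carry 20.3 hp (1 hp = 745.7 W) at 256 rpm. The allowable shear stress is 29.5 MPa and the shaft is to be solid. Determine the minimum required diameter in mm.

ω = 2π·256/60 = 26.81 rad/s, so T = P/ω = 20.3×745.7 / 26.81 = 564.7 N·m.
For a solid shaft τ_max = 16T/(πd³), so d = (16T/(π τ_allow))^(1/3) = (16·564.7/(π·2.95×10^7))^(1/3) = 0.04602 m.

46.0 mm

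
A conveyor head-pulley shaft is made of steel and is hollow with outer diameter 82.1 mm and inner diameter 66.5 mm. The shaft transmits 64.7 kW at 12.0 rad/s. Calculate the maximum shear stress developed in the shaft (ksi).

12.6 ksi

ω = 12.0 rad/s, so T = P/ω = 64.7×10³ / 12.00 = 5392 N·m.
J = π(d_o⁴ − d_i⁴)/32 = π(0.0821⁴ − 0.0665⁴)/32 = 2.540×10^-6 m⁴.
τ_max = T·r/J = 5392 × 0.0410 / 2.540×10^-6 = 8.712×10^7 Pa.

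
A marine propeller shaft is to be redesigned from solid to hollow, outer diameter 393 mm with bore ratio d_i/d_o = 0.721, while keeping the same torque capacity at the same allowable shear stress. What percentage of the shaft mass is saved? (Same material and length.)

40.8 %

Equal τ_max and T ⇒ the solid shaft needs d_s³ = d_o³(1−k⁴), so d_s = 393·(1−0.721⁴)^(1/3) = 353.8 mm.
Area ratio A_h/A_s = d_o²(1−k²)/d_s² = (1−k²)/(1−k⁴)^(2/3) = 0.5924.
Mass saving = 1 − 0.5924 = 40.8 %.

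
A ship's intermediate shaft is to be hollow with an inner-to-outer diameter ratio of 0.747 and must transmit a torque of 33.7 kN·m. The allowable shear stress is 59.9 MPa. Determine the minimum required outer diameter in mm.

For a hollow shaft with d_i/d_o = 0.747: τ_max = 16T/(π d_o³ (1−k⁴)), so d_o = [16T/(π τ_allow (1−k⁴))]^(1/3) = [16·33700/(π·5.99×10^7·0.6886)]^(1/3) = 0.1608 m.

161 mm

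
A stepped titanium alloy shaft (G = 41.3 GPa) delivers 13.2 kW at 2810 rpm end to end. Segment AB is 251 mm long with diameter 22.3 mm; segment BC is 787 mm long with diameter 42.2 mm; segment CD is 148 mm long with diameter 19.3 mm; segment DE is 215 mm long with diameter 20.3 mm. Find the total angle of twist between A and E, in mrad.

ω = 2π·2810/60 = 294.3 rad/s, so T = P/ω = 13.2×10³ / 294.3 = 44.86 N·m.
J_AB = π(0.0223)⁴/32 = 2.43×10^-8 m⁴; J_BC = π(0.0422)⁴/32 = 3.11×10^-7 m⁴; J_CD = π(0.0193)⁴/32 = 1.36×10^-8 m⁴; J_DE = π(0.0203)⁴/32 = 1.67×10^-8 m⁴.
θ = (T/G)·Σ L_i/J_i = (44.86/41.3×10⁹)·(0.251/2.43×10^-8 + 0.787/3.11×10^-7 + 0.148/1.36×10^-8 + 0.215/1.67×10^-8) = 0.03978 rad.

39.8 mrad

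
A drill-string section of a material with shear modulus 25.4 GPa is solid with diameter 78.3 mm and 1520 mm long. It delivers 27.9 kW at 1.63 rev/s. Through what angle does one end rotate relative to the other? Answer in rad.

ω = 2π·1.63 = 10.24 rad/s, so T = P/ω = 27.9×10³ / 10.24 = 2724 N·m.
J = πd⁴/32 = π(0.0783)⁴/32 = 3.690×10^-6 m⁴.
θ = T·L/(G·J) = 2724 × 1.52 / (25.4×10⁹ × 3.690×10^-6) = 0.04418 rad.

0.0442 rad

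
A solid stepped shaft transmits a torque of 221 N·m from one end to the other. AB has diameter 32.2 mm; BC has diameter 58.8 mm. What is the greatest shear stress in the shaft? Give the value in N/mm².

33.7 N/mm²

Under the same torque, τ_max = 16T/(πd³) is largest where d is smallest — segment AB (d = 32.2 mm).
τ_max = 16·221.0/(π·(0.0322)³) = 3.371×10^7 Pa.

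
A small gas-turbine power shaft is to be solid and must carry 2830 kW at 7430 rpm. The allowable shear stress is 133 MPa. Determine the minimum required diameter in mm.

ω = 2π·7430/60 = 778.1 rad/s, so T = P/ω = 2830×10³ / 778.1 = 3637 N·m.
For a solid shaft τ_max = 16T/(πd³), so d = (16T/(π τ_allow))^(1/3) = (16·3637/(π·1.33×10^8))^(1/3) = 0.05184 m.

51.8 mm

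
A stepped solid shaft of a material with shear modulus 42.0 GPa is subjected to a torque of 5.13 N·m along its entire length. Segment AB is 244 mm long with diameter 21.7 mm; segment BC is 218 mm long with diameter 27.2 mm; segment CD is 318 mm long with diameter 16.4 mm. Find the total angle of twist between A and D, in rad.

0.00733 rad

J_AB = π(0.0217)⁴/32 = 2.18×10^-8 m⁴; J_BC = π(0.0272)⁴/32 = 5.37×10^-8 m⁴; J_CD = π(0.0164)⁴/32 = 7.10×10^-9 m⁴.
θ = (T/G)·Σ L_i/J_i = (5.130/42.0×10⁹)·(0.244/2.18×10^-8 + 0.218/5.37×10^-8 + 0.318/7.10×10^-9) = 7.334×10^-3 rad.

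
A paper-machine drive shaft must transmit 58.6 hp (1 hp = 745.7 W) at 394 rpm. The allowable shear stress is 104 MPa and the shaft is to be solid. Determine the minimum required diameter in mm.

37.3 mm

ω = 2π·394/60 = 41.26 rad/s, so T = P/ω = 58.6×745.7 / 41.26 = 1059 N·m.
For a solid shaft τ_max = 16T/(πd³), so d = (16T/(π τ_allow))^(1/3) = (16·1059/(π·1.04×10^8))^(1/3) = 0.03729 m.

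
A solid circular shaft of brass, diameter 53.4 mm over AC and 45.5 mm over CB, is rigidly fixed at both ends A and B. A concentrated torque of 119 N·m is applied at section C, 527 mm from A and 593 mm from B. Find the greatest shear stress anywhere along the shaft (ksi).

0.393 ksi

Compatibility: T_A·a/J_AC = T_B·b/J_CB with T_A + T_B = T₀.
J_AC = 7.98×10^-7 m⁴, J_CB = 4.21×10^-7 m⁴, so T_A = T₀·(J_AC/a)/((J_AC/a)+(J_CB/b)) = 81.04 N·m, T_B = 37.96 N·m.
τ in each portion: τ_AC = 2.71×10^6 Pa, τ_CB = 2.05×10^6 Pa; maximum is in AC.
τ_max = T_AC·r/J = 81.04·0.0267/7.98×10^-7 = 2.710×10^6 Pa.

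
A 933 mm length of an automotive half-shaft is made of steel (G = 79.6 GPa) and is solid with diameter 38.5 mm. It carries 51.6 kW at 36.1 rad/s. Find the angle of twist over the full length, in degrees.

ω = 36.1 rad/s, so T = P/ω = 51.6×10³ / 36.10 = 1429 N·m.
J = πd⁴/32 = π(0.0385)⁴/32 = 2.157×10^-7 m⁴.
θ = T·L/(G·J) = 1429 × 0.933 / (79.6×10⁹ × 2.157×10^-7) = 0.07767 rad.

4.45°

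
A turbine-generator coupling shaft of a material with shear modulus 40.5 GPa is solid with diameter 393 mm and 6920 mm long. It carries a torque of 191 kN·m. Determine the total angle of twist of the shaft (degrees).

J = πd⁴/32 = π(0.393)⁴/32 = 2.342×10^-3 m⁴.
θ = T·L/(G·J) = 191000 × 6.92 / (40.5×10⁹ × 2.342×10^-3) = 0.01394 rad.

0.798°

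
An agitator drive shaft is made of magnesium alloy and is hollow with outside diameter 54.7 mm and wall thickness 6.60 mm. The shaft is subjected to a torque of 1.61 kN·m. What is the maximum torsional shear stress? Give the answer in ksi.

J = π(d_o⁴ − d_i⁴)/32 = π(0.0547⁴ − 0.0415⁴)/32 = 5.877×10^-7 m⁴.
τ_max = T·r/J = 1610 × 0.0274 / 5.877×10^-7 = 7.492×10^7 Pa.

10.9 ksi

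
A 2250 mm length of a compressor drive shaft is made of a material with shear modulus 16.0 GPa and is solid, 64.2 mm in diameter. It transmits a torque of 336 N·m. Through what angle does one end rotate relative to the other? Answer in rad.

J = πd⁴/32 = π(0.0642)⁴/32 = 1.668×10^-6 m⁴.
θ = T·L/(G·J) = 336.0 × 2.25 / (16.0×10⁹ × 1.668×10^-6) = 0.02833 rad.

0.0283 rad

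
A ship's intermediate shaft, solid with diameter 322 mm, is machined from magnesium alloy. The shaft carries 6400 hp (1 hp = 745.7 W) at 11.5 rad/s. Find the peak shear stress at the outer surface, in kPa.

ω = 11.5 rad/s, so T = P/ω = 6400×745.7 / 11.50 = 415000 N·m.
J = πd⁴/32 = π(0.322)⁴/32 = 1.055×10^-3 m⁴.
τ_max = T·r/J = 415000 × 0.161 / 1.055×10^-3 = 6.331×10^7 Pa.

63300 kPa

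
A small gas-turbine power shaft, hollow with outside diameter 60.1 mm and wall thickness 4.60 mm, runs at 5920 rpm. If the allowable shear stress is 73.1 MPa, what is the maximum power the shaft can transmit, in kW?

J = π(d_o⁴ − d_i⁴)/32 = π(0.0601⁴ − 0.0509⁴)/32 = 6.219×10^-7 m⁴.
T_max = τ_allow·J/r = 7.31×10^7 × 6.219×10^-7 / 0.0301 = 1513 N·m.
ω = 2π·5920/60 = 619.9 rad/s, so P_max = T_max·ω = 9.378×10^5 W.

938 kW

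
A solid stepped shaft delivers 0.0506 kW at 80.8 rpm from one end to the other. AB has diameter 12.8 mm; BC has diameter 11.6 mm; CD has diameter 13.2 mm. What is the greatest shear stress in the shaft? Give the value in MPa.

19.5 MPa

ω = 2π·80.8/60 = 8.461 rad/s, so T = P/ω = 0.0506×10³ / 8.461 = 5.980 N·m.
Under the same torque, τ_max = 16T/(πd³) is largest where d is smallest — segment BC (d = 11.6 mm).
τ_max = 16·5.980/(π·(0.0116)³) = 1.951×10^7 Pa.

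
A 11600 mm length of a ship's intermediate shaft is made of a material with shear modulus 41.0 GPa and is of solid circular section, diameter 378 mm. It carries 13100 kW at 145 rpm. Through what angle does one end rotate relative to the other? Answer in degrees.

ω = 2π·145/60 = 15.18 rad/s, so T = P/ω = 13100×10³ / 15.18 = 862700 N·m.
J = πd⁴/32 = π(0.378)⁴/32 = 2.004×10^-3 m⁴.
θ = T·L/(G·J) = 862700 × 11.6 / (41.0×10⁹ × 2.004×10^-3) = 0.1218 rad.

6.98°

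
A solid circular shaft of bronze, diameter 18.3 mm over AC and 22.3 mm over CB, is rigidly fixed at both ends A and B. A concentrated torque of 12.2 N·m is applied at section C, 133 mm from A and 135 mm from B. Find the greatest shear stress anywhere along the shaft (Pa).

3.84e6 Pa

Compatibility: T_A·a/J_AC = T_B·b/J_CB with T_A + T_B = T₀.
J_AC = 1.10×10^-8 m⁴, J_CB = 2.43×10^-8 m⁴, so T_A = T₀·(J_AC/a)/((J_AC/a)+(J_CB/b)) = 3.846 N·m, T_B = 8.354 N·m.
τ in each portion: τ_AC = 3.20×10^6 Pa, τ_CB = 3.84×10^6 Pa; maximum is in CB.
τ_max = T_CB·r/J = 8.354·0.0112/2.43×10^-8 = 3.837×10^6 Pa.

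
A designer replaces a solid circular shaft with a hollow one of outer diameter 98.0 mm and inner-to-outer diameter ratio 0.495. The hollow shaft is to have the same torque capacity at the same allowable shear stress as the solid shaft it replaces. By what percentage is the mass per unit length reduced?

Equal τ_max and T ⇒ the solid shaft needs d_s³ = d_o³(1−k⁴), so d_s = 98.0·(1−0.495⁴)^(1/3) = 96.00 mm.
Area ratio A_h/A_s = d_o²(1−k²)/d_s² = (1−k²)/(1−k⁴)^(2/3) = 0.7868.
Mass saving = 1 − 0.7868 = 21.3 %.

21.3 %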